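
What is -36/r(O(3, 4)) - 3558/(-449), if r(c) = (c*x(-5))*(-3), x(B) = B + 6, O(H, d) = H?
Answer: 5354/449 ≈ 11.924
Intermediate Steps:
x(B) = 6 + B
r(c) = -3*c (r(c) = (c*(6 - 5))*(-3) = (c*1)*(-3) = c*(-3) = -3*c)
-36/r(O(3, 4)) - 3558/(-449) = -36/((-3*3)) - 3558/(-449) = -36/(-9) - 3558*(-1/449) = -36*(-⅑) + 3558/449 = 4 + 3558/449 = 5354/449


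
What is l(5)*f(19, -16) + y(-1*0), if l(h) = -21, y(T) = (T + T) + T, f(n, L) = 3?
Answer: -63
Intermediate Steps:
y(T) = 3*T (y(T) = 2*T + T = 3*T)
l(5)*f(19, -16) + y(-1*0) = -21*3 + 3*(-1*0) = -63 + 3*0 = -63 + 0 = -63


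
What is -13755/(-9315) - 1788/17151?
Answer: 4872373/3550257 ≈ 1.3724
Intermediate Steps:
-13755/(-9315) - 1788/17151 = -13755*(-1/9315) - 1788*1/17151 = 917/621 - 596/5717 = 4872373/3550257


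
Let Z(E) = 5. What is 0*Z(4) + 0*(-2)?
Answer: 0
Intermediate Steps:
0*Z(4) + 0*(-2) = 0*5 + 0*(-2) = 0 + 0 = 0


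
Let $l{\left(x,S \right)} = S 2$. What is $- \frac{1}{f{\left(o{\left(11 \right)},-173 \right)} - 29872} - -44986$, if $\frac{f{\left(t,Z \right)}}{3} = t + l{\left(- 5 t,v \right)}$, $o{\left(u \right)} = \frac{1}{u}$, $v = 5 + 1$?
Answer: $\frac{14764090309}{328193} \approx 44986.0$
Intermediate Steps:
$v = 6$
$l{\left(x,S \right)} = 2 S$
$f{\left(t,Z \right)} = 36 + 3 t$ ($f{\left(t,Z \right)} = 3 \left(t + 2 \cdot 6\right) = 3 \left(t + 12\right) = 3 \left(12 + t\right) = 36 + 3 t$)
$- \frac{1}{f{\left(o{\left(11 \right)},-173 \right)} - 29872} - -44986 = - \frac{1}{\left(36 + \frac{3}{11}\right) - 29872} - -44986 = - \frac{1}{\left(36 + 3 \cdot \frac{1}{11}\right) - 29872} + 44986 = - \frac{1}{\left(36 + \frac{3}{11}\right) - 29872} + 44986 = - \frac{1}{\frac{399}{11} - 29872} + 44986 = - \frac{1}{- \frac{328193}{11}} + 44986 = \left(-1\right) \left(- \frac{11}{328193}\right) + 44986 = \frac{11}{328193} + 44986 = \frac{14764090309}{328193}$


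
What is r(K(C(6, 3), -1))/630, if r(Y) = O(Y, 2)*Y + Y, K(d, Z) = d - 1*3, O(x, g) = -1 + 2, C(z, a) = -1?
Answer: -4/315 ≈ -0.012698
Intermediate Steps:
O(x, g) = 1
K(d, Z) = -3 + d (K(d, Z) = d - 3 = -3 + d)
r(Y) = 2*Y (r(Y) = 1*Y + Y = Y + Y = 2*Y)
r(K(C(6, 3), -1))/630 = (2*(-3 - 1))/630 = (2*(-4))*(1/630) = -8*1/630 = -4/315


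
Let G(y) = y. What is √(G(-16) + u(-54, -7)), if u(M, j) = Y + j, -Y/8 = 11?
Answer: I*√111 ≈ 10.536*I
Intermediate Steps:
Y = -88 (Y = -8*11 = -88)
u(M, j) = -88 + j
√(G(-16) + u(-54, -7)) = √(-16 + (-88 - 7)) = √(-16 - 95) = √(-111) = I*√111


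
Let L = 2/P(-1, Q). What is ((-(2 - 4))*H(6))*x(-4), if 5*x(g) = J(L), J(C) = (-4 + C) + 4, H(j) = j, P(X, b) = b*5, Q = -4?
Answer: -6/25 ≈ -0.24000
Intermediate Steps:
P(X, b) = 5*b
L = -⅒ (L = 2/((5*(-4))) = 2/(-20) = 2*(-1/20) = -⅒ ≈ -0.10000)
J(C) = C
x(g) = -1/50 (x(g) = (⅕)*(-⅒) = -1/50)
((-(2 - 4))*H(6))*x(-4) = (-(2 - 4)*6)*(-1/50) = (-1*(-2)*6)*(-1/50) = (2*6)*(-1/50) = 12*(-1/50) = -6/25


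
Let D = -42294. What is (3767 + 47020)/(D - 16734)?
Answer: -16929/19676 ≈ -0.86039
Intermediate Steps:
(3767 + 47020)/(D - 16734) = (3767 + 47020)/(-42294 - 16734) = 50787/(-59028) = 50787*(-1/59028) = -16929/19676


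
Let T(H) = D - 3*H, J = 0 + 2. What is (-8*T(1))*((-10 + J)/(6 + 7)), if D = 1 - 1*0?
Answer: -128/13 ≈ -9.8462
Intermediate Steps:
D = 1 (D = 1 + 0 = 1)
J = 2
T(H) = 1 - 3*H
(-8*T(1))*((-10 + J)/(6 + 7)) = (-8*(1 - 3*1))*((-10 + 2)/(6 + 7)) = (-8*(1 - 3))*(-8/13) = (-8*(-2))*(-8*1/13) = 16*(-8/13) = -128/13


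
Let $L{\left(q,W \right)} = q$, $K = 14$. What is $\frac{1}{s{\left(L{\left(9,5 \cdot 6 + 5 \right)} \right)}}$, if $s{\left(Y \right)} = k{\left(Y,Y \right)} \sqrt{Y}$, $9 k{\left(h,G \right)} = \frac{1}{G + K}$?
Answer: $69$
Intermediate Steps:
$k{\left(h,G \right)} = \frac{1}{9 \left(14 + G\right)}$ ($k{\left(h,G \right)} = \frac{1}{9 \left(G + 14\right)} = \frac{1}{9 \left(14 + G\right)}$)
$s{\left(Y \right)} = \frac{\sqrt{Y}}{9 \left(14 + Y\right)}$ ($s{\left(Y \right)} = \frac{1}{9 \left(14 + Y\right)} \sqrt{Y} = \frac{\sqrt{Y}}{9 \left(14 + Y\right)}$)
$\frac{1}{s{\left(L{\left(9,5 \cdot 6 + 5 \right)} \right)}} = \frac{1}{\frac{1}{9} \sqrt{9} \frac{1}{14 + 9}} = \frac{1}{\frac{1}{9} \cdot 3 \cdot \frac{1}{23}} = \frac{1}{\frac{1}{69}} = 69$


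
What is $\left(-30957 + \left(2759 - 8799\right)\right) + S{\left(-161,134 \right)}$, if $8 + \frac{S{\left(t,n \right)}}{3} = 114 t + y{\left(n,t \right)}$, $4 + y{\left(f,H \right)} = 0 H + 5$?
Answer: $-92080$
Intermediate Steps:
$y{\left(f,H \right)} = 1$ ($y{\left(f,H \right)} = -4 + \left(0 H + 5\right) = -4 + \left(0 + 5\right) = -4 + 5 = 1$)
$S{\left(t,n \right)} = -21 + 342 t$ ($S{\left(t,n \right)} = -24 + 3 \left(114 t + 1\right) = -24 + 3 \left(1 + 114 t\right) = -24 + \left(3 + 342 t\right) = -21 + 342 t$)
$\left(-30957 + \left(2759 - 8799\right)\right) + S{\left(-161,134 \right)} = \left(-30957 + \left(2759 - 8799\right)\right) + \left(-21 + 342 \left(-161\right)\right) = \left(-30957 + \left(2759 - 8799\right)\right) - 55083 = \left(-30957 - 6040\right) - 55083 = -36997 - 55083 = -92080$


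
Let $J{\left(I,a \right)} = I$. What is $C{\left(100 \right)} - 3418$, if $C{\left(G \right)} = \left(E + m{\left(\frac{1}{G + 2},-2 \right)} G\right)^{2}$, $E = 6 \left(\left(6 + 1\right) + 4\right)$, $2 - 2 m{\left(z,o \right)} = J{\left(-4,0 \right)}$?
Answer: $130538$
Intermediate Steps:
$m{\left(z,o \right)} = 3$ ($m{\left(z,o \right)} = 1 - -2 = 1 + 2 = 3$)
$E = 66$ ($E = 6 \left(7 + 4\right) = 6 \cdot 11 = 66$)
$C{\left(G \right)} = \left(66 + 3 G\right)^{2}$
$C{\left(100 \right)} - 3418 = 9 \left(22 + 100\right)^{2} - 3418 = 9 \cdot 122^{2} - 3418 = 9 \cdot 14884 - 3418 = 133956 - 3418 = 130538$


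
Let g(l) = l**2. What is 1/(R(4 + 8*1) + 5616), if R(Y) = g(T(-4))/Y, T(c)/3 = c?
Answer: 1/5628 ≈ 0.00017768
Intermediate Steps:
T(c) = 3*c
R(Y) = 144/Y (R(Y) = (3*(-4))**2/Y = (-12)**2/Y = 144/Y)
1/(R(4 + 8*1) + 5616) = 1/(144/(4 + 8*1) + 5616) = 1/(144/(4 + 8) + 5616) = 1/(144/12 + 5616) = 1/(144*(1/12) + 5616) = 1/(12 + 5616) = 1/5628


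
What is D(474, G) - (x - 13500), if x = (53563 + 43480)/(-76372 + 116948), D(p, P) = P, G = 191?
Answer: 555428973/40576 ≈ 13689.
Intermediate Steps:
x = 97043/40576 ≈ 2.3916
D(474, G) - (x - 13500) = 191 - (97043/40576 - 13500) = 191 - 1*(-547678957/40576) = 191 + 547678957/40576 = 555428973/40576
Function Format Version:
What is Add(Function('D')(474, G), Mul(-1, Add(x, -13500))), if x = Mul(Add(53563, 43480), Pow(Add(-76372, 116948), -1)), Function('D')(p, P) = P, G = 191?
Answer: Rational(555428973, 40576) ≈ 13689.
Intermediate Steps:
x = Rational(97043, 40576) (x = Mul(97043, Pow(40576, -1)) = Mul(97043, Rational(1, 40576)) = Rational(97043, 40576) ≈ 2.3916)
Add(Function('D')(474, G), Mul(-1, Add(x, -13500))) = Add(191, Mul(-1, Add(Rational(97043, 40576), -13500))) = Add(191, Mul(-1, Rational(-547678957, 40576))) = Add(191, Rational(547678957, 40576)) = Rational(555428973, 40576)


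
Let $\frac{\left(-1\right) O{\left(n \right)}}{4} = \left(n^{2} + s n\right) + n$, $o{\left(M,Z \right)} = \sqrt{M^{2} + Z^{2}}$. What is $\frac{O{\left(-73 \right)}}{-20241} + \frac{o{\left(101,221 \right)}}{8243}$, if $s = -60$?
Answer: $\frac{12848}{6747} + \frac{\sqrt{59042}}{8243} \approx 1.9337$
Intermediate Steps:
$O{\left(n \right)} = - 4 n^{2} + 236 n$ ($O{\left(n \right)} = - 4 \left(\left(n^{2} - 60 n\right) + n\right) = - 4 \left(n^{2} - 59 n\right) = - 4 n^{2} + 236 n$)
$\frac{O{\left(-73 \right)}}{-20241} + \frac{o{\left(101,221 \right)}}{8243} = \frac{4 \left(-73\right) \left(59 - -73\right)}{-20241} + \frac{\sqrt{101^{2} + 221^{2}}}{8243} = 4 \left(-73\right) \left(59 + 73\right) \left(- \frac{1}{20241}\right) + \sqrt{10201 + 48841} \cdot \frac{1}{8243} = 4 \left(-73\right) 132 \left(- \frac{1}{20241}\right) + \sqrt{59042} \cdot \frac{1}{8243} = \left(-38544\right) \left(- \frac{1}{20241}\right) + \frac{\sqrt{59042}}{8243} = \frac{12848}{6747} + \frac{\sqrt{59042}}{8243}$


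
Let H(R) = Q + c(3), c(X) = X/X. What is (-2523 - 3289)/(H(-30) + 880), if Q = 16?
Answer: -5812/897 ≈ -6.4794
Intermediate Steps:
c(X) = 1
H(R) = 17 (H(R) = 16 + 1 = 17)
(-2523 - 3289)/(H(-30) + 880) = (-2523 - 3289)/(17 + 880) = -5812/897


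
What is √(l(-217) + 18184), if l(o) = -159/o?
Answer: √856300879/217 ≈ 134.85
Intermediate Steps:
√(l(-217) + 18184) = √(-159/(-217) + 18184) = √(-159*(-1/217) + 18184) = √(159/217 + 18184) = √(3946087/217) = √856300879/217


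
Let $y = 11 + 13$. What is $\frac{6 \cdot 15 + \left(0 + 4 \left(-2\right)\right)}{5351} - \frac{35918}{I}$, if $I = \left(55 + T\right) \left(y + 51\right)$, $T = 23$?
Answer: $- \frac{95858759}{15651675} \approx -6.1245$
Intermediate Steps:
$y = 24$
$I = 5850$ ($I = \left(55 + 23\right) \left(24 + 51\right) = 78 \cdot 75 = 5850$)
$\frac{6 \cdot 15 + \left(0 + 4 \left(-2\right)\right)}{5351} - \frac{35918}{I} = \frac{6 \cdot 15 + \left(0 + 4 \left(-2\right)\right)}{5351} - \frac{35918}{5850} = \left(90 + \left(0 - 8\right)\right) \frac{1}{5351} - \frac{17959}{2925} = \left(90 - 8\right) \frac{1}{5351} - \frac{17959}{2925} = 82 \cdot \frac{1}{5351} - \frac{17959}{2925} = \frac{82}{5351} - \frac{17959}{2925} = - \frac{95858759}{15651675}$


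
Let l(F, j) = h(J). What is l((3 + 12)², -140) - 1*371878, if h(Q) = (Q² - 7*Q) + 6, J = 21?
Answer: -371578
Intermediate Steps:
h(Q) = 6 + Q² - 7*Q
l(F, j) = 300 (l(F, j) = 6 + 21² - 7*21 = 6 + 441 - 147 = 300)
l((3 + 12)², -140) - 1*371878 = 300 - 1*371878 = 300 - 371878 = -371578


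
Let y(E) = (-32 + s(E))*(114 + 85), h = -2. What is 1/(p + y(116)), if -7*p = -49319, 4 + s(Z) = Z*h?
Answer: -7/324005 ≈ -2.1605e-5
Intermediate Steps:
s(Z) = -4 - 2*Z (s(Z) = -4 + Z*(-2) = -4 - 2*Z)
p = 49319/7 (p = -⅐*(-49319) = 49319/7 ≈ 7045.6)
y(E) = -7164 - 398*E (y(E) = (-32 + (-4 - 2*E))*(114 + 85) = (-36 - 2*E)*199 = -7164 - 398*E)
1/(p + y(116)) = 1/(49319/7 + (-7164 - 398*116)) = 1/(49319/7 + (-7164 - 46168)) = 1/(49319/7 - 53332) = 1/(-324005/7) = -7/324005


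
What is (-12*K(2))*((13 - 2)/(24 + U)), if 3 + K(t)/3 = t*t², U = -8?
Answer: -495/4 ≈ -123.75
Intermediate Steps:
K(t) = -9 + 3*t³ (K(t) = -9 + 3*(t*t²) = -9 + 3*t³)
(-12*K(2))*((13 - 2)/(24 + U)) = (-12*(-9 + 3*2³))*((13 - 2)/(24 - 8)) = (-12*(-9 + 3*8))*(11/16) = (-12*(-9 + 24))*(11*(1/16)) = -12*15*(11/16) = -180*11/16 = -495/4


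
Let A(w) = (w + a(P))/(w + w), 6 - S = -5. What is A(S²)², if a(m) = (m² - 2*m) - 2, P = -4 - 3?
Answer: 8281/14641 ≈ 0.56560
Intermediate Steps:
P = -7
a(m) = -2 + m² - 2*m
S = 11 (S = 6 - 1*(-5) = 6 + 5 = 11)
A(w) = (61 + w)/(2*w) (A(w) = (w + (-2 + (-7)² - 2*(-7)))/(w + w) = (w + (-2 + 49 + 14))/((2*w)) = (w + 61)*(1/(2*w)) = (61 + w)*(1/(2*w)) = (61 + w)/(2*w))
A(S²)² = ((61 + 11²)/(2*(11²)))² = ((½)*(61 + 121)/121)² = ((½)*(1/121)*182)² = (91/121)² = 8281/14641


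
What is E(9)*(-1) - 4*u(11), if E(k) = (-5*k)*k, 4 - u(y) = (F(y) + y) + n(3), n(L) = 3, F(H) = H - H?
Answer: 445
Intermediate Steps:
F(H) = 0
u(y) = 1 - y (u(y) = 4 - ((0 + y) + 3) = 4 - (y + 3) = 4 - (3 + y) = 4 + (-3 - y) = 1 - y)
E(k) = -5*k**2
E(9)*(-1) - 4*u(11) = -5*9**2*(-1) - 4*(1 - 1*11) = -5*81*(-1) - 4*(1 - 11) = -405*(-1) - 4*(-10) = 405 + 40 = 445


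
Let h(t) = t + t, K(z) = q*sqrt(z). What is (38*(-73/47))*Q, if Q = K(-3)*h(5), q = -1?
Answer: 27740*I*sqrt(3)/47 ≈ 1022.3*I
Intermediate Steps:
K(z) = -sqrt(z)
h(t) = 2*t
Q = -10*I*sqrt(3) (Q = (-sqrt(-3))*(2*5) = -I*sqrt(3)*10 = -10*I*sqrt(3) ≈ -17.32*I)
(38*(-73/47))*Q = (38*(-73/47))*(-10*I*sqrt(3)) = -(-27740)*I*sqrt(3)/47 = 27740*I*sqrt(3)/47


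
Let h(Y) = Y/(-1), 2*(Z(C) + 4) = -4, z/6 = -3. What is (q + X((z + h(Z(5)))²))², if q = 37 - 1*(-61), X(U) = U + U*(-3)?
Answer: 36100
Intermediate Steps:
z = -18 (z = 6*(-3) = -18)
Z(C) = -6 (Z(C) = -4 + (½)*(-4) = -4 - 2 = -6)
h(Y) = -Y (h(Y) = Y*(-1) = -Y)
X(U) = -2*U (X(U) = U - 3*U = -2*U)
q = 98 (q = 37 + 61 = 98)
(q + X((z + h(Z(5)))²))² = (98 - 2*(-18 - 1*(-6))²)² = (98 - 2*(-18 + 6)²)² = (98 - 2*(-12)²)² = (98 - 2*144)² = (98 - 288)² = (-190)² = 36100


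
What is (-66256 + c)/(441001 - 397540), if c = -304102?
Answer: -370358/43461 ≈ -8.5216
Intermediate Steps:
(-66256 + c)/(441001 - 397540) = (-66256 - 304102)/(441001 - 397540) = -370358/43461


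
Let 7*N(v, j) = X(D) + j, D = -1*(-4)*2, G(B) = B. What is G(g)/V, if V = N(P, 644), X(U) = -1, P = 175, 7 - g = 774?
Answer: -5369/643 ≈ -8.3499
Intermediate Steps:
g = -767 (g = 7 - 1*774 = 7 - 774 = -767)
D = 8 (D = 4*2 = 8)
N(v, j) = -1/7 + j/7 (N(v, j) = (-1 + j)/7 = -1/7 + j/7)
V = 643/7 (V = -1/7 + (1/7)*644 = -1/7 + 92 = 643/7 ≈ 91.857)
G(g)/V = -767/643/7 = -767*7/643 = -5369/643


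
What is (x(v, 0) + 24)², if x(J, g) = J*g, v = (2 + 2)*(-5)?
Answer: 576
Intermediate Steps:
v = -20 (v = 4*(-5) = -20)
(x(v, 0) + 24)² = (-20*0 + 24)² = (0 + 24)² = 24² = 576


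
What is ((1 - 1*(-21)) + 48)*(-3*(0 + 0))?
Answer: 0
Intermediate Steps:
((1 - 1*(-21)) + 48)*(-3*(0 + 0)) = ((1 + 21) + 48)*(-3*0) = (22 + 48)*0 = 70*0 = 0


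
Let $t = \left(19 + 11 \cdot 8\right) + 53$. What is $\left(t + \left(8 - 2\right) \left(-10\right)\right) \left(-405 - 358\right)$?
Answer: $-76300$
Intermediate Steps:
$t = 160$ ($t = \left(19 + 88\right) + 53 = 107 + 53 = 160$)
$\left(t + \left(8 - 2\right) \left(-10\right)\right) \left(-405 - 358\right) = \left(160 + \left(8 - 2\right) \left(-10\right)\right) \left(-405 - 358\right) = \left(160 + 6 \left(-10\right)\right) \left(-763\right) = \left(160 - 60\right) \left(-763\right) = 100 \left(-763\right) = -76300$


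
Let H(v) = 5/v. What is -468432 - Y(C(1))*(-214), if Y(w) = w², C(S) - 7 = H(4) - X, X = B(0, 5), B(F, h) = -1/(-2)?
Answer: -3644629/8 ≈ -4.5558e+5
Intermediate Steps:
B(F, h) = ½ (B(F, h) = -1*(-½) = ½)
X = ½ ≈ 0.50000
C(S) = 31/4 (C(S) = 7 + (5/4 - 1*½) = 7 + (5*(¼) - ½) = 7 + (5/4 - ½) = 7 + ¾ = 31/4)
-468432 - Y(C(1))*(-214) = -468432 - (31/4)²*(-214) = -468432 - 961*(-214)/16 = -468432 - 1*(-102827/8) = -468432 + 102827/8 = -3644629/8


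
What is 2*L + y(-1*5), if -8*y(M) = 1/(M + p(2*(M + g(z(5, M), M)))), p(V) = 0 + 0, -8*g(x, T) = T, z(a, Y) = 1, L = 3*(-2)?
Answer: -479/40 ≈ -11.975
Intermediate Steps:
L = -6
g(x, T) = -T/8
p(V) = 0
y(M) = -1/(8*M) (y(M) = -1/(8*(M + 0)) = -1/(8*M))
2*L + y(-1*5) = 2*(-6) - 1/(8*((-1*5))) = -12 - ⅛/(-5) = -12 - ⅛*(-⅕) = -12 + 1/40 = -479/40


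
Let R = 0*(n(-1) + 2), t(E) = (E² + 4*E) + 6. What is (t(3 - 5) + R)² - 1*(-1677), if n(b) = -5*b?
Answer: 1681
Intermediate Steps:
t(E) = 6 + E² + 4*E
R = 0 (R = 0*(-5*(-1) + 2) = 0*(5 + 2) = 0*7 = 0)
(t(3 - 5) + R)² - 1*(-1677) = ((6 + (3 - 5)² + 4*(3 - 5)) + 0)² - 1*(-1677) = ((6 + (-2)² + 4*(-2)) + 0)² + 1677 = ((6 + 4 - 8) + 0)² + 1677 = (2 + 0)² + 1677 = 2² + 1677 = 4 + 1677 = 1681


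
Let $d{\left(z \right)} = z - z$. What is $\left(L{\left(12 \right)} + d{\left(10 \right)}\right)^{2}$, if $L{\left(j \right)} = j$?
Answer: $144$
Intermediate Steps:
$d{\left(z \right)} = 0$
$\left(L{\left(12 \right)} + d{\left(10 \right)}\right)^{2} = \left(12 + 0\right)^{2} = 12^{2} = 144$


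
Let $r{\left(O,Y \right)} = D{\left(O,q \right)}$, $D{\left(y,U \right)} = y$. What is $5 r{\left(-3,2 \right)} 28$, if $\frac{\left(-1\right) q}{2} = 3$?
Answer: $-420$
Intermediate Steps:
$q = -6$ ($q = \left(-2\right) 3 = -6$)
$r{\left(O,Y \right)} = O$
$5 r{\left(-3,2 \right)} 28 = 5 \left(-3\right) 28 = \left(-15\right) 28 = -420$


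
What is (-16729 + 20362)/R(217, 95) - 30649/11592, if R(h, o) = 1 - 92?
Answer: -6414685/150696 ≈ -42.567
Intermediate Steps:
R(h, o) = -91
(-16729 + 20362)/R(217, 95) - 30649/11592 = (-16729 + 20362)/(-91) - 30649/11592 = 3633*(-1/91) - 30649*1/11592 = -519/13 - 30649/11592 = -6414685/150696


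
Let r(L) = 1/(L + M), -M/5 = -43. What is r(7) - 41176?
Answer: -9141071/222 ≈ -41176.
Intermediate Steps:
M = 215 (M = -5*(-43) = 215)
r(L) = 1/(215 + L) (r(L) = 1/(L + 215) = 1/(215 + L))
r(7) - 41176 = 1/(215 + 7) - 41176 = 1/222 - 41176 = -9141071/222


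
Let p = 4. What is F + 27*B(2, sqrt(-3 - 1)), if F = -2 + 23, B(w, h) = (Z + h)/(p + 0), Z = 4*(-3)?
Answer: -60 + 27*I/2 ≈ -60.0 + 13.5*I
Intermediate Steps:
Z = -12
B(w, h) = -3 + h/4 (B(w, h) = (-12 + h)/(4 + 0) = (-12 + h)/4 = (-12 + h)*(1/4) = -3 + h/4)
F = 21
F + 27*B(2, sqrt(-3 - 1)) = 21 + 27*(-3 + sqrt(-3 - 1)/4) = 21 + 27*(-3 + sqrt(-4)/4) = 21 + 27*(-3 + (2*I)/4) = 21 + 27*(-3 + I/2) = 21 + (-81 + 27*I/2) = -60 + 27*I/2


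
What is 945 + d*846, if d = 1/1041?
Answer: 328197/347 ≈ 945.81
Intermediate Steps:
d = 1/1041 ≈ 0.00096061
945 + d*846 = 945 + (1/1041)*846 = 945 + 282/347 = 328197/347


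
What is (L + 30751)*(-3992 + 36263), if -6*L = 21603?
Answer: 1752347571/2 ≈ 8.7617e+8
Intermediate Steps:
L = -7201/2 (L = -1/6*21603 = -7201/2 ≈ -3600.5)
(L + 30751)*(-3992 + 36263) = (-7201/2 + 30751)*(-3992 + 36263) = (54301/2)*32271 = 1752347571/2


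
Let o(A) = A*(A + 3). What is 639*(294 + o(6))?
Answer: 222372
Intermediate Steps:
o(A) = A*(3 + A)
639*(294 + o(6)) = 639*(294 + 6*(3 + 6)) = 639*(294 + 6*9) = 639*(294 + 54) = 639*348 = 222372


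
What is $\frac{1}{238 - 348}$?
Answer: $- \frac{1}{110} \approx -0.0090909$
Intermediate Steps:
$\frac{1}{238 - 348} = \frac{1}{-110} = - \frac{1}{110}$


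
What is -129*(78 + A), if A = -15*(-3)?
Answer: -15867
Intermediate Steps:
A = 45
-129*(78 + A) = -129*(78 + 45) = -129*123 = -15867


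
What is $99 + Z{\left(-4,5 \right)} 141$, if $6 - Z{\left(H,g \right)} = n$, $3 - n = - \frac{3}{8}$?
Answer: $\frac{3753}{8} \approx 469.13$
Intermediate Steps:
$n = \frac{27}{8}$ ($n = 3 - - \frac{3}{8} = 3 + \frac{3}{8} = \frac{27}{8} \approx 3.375$)
$Z{\left(H,g \right)} = \frac{21}{8}$ ($Z{\left(H,g \right)} = 6 - \frac{27}{8} = \frac{21}{8}$)
$99 + Z{\left(-4,5 \right)} 141 = 99 + \frac{21}{8} \cdot 141 = 99 + \frac{2961}{8} = \frac{3753}{8}$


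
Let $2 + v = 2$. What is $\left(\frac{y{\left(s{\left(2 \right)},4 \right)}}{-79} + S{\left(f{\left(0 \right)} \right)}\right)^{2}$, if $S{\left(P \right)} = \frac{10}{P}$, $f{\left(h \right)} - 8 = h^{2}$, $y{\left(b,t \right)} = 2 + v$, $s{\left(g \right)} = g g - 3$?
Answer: $\frac{149769}{99856} \approx 1.4998$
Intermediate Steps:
$s{\left(g \right)} = -3 + g^{2}$ ($s{\left(g \right)} = g^{2} - 3 = -3 + g^{2}$)
$v = 0$ ($v = -2 + 2 = 0$)
$y{\left(b,t \right)} = 2$ ($y{\left(b,t \right)} = 2 + 0 = 2$)
$f{\left(h \right)} = 8 + h^{2}$
$\left(\frac{y{\left(s{\left(2 \right)},4 \right)}}{-79} + S{\left(f{\left(0 \right)} \right)}\right)^{2} = \left(\frac{2}{-79} + \frac{10}{8 + 0^{2}}\right)^{2} = \left(2 \left(- \frac{1}{79}\right) + \frac{10}{8 + 0}\right)^{2} = \left(- \frac{2}{79} + \frac{10}{8}\right)^{2} = \left(- \frac{2}{79} + 10 \cdot \frac{1}{8}\right)^{2} = \left(- \frac{2}{79} + \frac{5}{4}\right)^{2} = \left(\frac{387}{316}\right)^{2} = \frac{149769}{99856}$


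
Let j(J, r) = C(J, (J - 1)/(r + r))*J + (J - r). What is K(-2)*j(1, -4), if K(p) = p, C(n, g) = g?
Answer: -10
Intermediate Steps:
j(J, r) = J - r + J*(-1 + J)/(2*r) (j(J, r) = ((J - 1)/(r + r))*J + (J - r) = ((-1 + J)/((2*r)))*J + (J - r) = ((-1 + J)*(1/(2*r)))*J + (J - r) = ((-1 + J)/(2*r))*J + (J - r) = J*(-1 + J)/(2*r) + (J - r) = J - r + J*(-1 + J)/(2*r))
K(-2)*j(1, -4) = -2*(-4*(1 - 1*(-4)) + (1/2)*1*(-1 + 1))/(-4) = -(-1)*(-4*(1 + 4) + (1/2)*1*0)/2 = -(-1)*(-4*5 + 0)/2 = -(-1)*(-20 + 0)/2 = -(-1)*(-20)/2 = -2*5 = -10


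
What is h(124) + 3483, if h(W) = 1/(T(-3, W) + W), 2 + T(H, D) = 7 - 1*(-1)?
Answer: 452791/130 ≈ 3483.0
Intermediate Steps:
T(H, D) = 6 (T(H, D) = -2 + (7 - 1*(-1)) = -2 + (7 + 1) = -2 + 8 = 6)
h(W) = 1/(6 + W)
h(124) + 3483 = 1/(6 + 124) + 3483 = 1/130 + 3483 = 452791/130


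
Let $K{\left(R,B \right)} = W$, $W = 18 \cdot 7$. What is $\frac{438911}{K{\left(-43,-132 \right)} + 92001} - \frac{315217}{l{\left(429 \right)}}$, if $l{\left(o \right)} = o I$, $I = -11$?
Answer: $\frac{3456801952}{48305257} \approx 71.562$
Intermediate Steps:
$W = 126$
$K{\left(R,B \right)} = 126$
$l{\left(o \right)} = - 11 o$ ($l{\left(o \right)} = o \left(-11\right) = - 11 o$)
$\frac{438911}{K{\left(-43,-132 \right)} + 92001} - \frac{315217}{l{\left(429 \right)}} = \frac{438911}{126 + 92001} - \frac{315217}{\left(-11\right) 429} = \frac{438911}{92127} - \frac{315217}{-4719} = 438911 \cdot \frac{1}{92127} - - \frac{315217}{4719} = \frac{438911}{92127} + \frac{315217}{4719} = \frac{3456801952}{48305257}$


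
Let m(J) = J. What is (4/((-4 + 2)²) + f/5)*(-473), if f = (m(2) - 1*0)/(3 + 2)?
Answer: -12771/25 ≈ -510.84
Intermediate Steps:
f = ⅖ (f = (2 - 1*0)/(3 + 2) = (2 + 0)/5 = 2*(⅕) = ⅖ ≈ 0.40000)
(4/((-4 + 2)²) + f/5)*(-473) = (4/((-4 + 2)²) + (⅖)/5)*(-473) = (4/((-2)²) + (⅖)*(⅕))*(-473) = (4/4 + 2/25)*(-473) = (4*(¼) + 2/25)*(-473) = (1 + 2/25)*(-473) = (27/25)*(-473) = -12771/25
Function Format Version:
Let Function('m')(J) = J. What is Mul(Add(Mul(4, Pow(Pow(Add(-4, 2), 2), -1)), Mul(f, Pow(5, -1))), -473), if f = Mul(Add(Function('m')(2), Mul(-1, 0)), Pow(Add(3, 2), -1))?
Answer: Rational(-12771, 25) ≈ -510.84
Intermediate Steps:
f = Rational(2, 5) (f = Mul(Add(2, Mul(-1, 0)), Pow(Add(3, 2), -1)) = Mul(Add(2, 0), Pow(5, -1)) = Mul(2, Rational(1, 5)) = Rational(2, 5) ≈ 0.40000)
Mul(Add(Mul(4, Pow(Pow(Add(-4, 2), 2), -1)), Mul(f, Pow(5, -1))), -473) = Mul(Add(Mul(4, Pow(Pow(Add(-4, 2), 2), -1)), Mul(Rational(2, 5), Pow(5, -1))), -473) = Mul(Add(Mul(4, Pow(Pow(-2, 2), -1)), Mul(Rational(2, 5), Rational(1, 5))), -473) = Mul(Add(Mul(4, Pow(4, -1)), Rational(2, 25)), -473) = Mul(Add(Mul(4, Rational(1, 4)), Rational(2, 25)), -473) = Mul(Add(1, Rational(2, 25)), -473) = Mul(Rational(27, 25), -473) = Rational(-12771, 25)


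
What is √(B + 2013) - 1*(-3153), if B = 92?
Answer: 3153 + √2105 ≈ 3198.9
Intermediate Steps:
√(B + 2013) - 1*(-3153) = √(92 + 2013) - 1*(-3153) = √2105 + 3153 = 3153 + √2105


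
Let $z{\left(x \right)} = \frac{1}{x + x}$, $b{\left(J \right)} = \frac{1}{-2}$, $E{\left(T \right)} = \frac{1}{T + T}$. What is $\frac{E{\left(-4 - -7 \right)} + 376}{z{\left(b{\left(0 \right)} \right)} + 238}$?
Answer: $\frac{2257}{1422} \approx 1.5872$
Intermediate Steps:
$E{\left(T \right)} = \frac{1}{2 T}$
$b{\left(J \right)} = - \frac{1}{2}$
$z{\left(x \right)} = \frac{1}{2 x}$
$\frac{E{\left(-4 - -7 \right)} + 376}{z{\left(b{\left(0 \right)} \right)} + 238} = \frac{\frac{1}{2 \left(-4 - -7\right)} + 376}{\frac{1}{2 \left(- \frac{1}{2}\right)} + 238} = \frac{\frac{1}{2 \left(-4 + 7\right)} + 376}{\frac{1}{2} \left(-2\right) + 238} = \frac{\frac{1}{2 \cdot 3} + 376}{-1 + 238} = \frac{\frac{1}{2} \cdot \frac{1}{3} + 376}{237} = \left(\frac{1}{6} + 376\right) \frac{1}{237} = \frac{2257}{6} \cdot \frac{1}{237} = \frac{2257}{1422}$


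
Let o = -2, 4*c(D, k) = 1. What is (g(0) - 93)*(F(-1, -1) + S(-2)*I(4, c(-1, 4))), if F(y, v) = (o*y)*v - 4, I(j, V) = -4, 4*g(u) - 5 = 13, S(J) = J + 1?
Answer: 177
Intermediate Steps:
S(J) = 1 + J
g(u) = 9/2 (g(u) = 5/4 + (1/4)*13 = 5/4 + 13/4 = 9/2)
c(D, k) = 1/4 (c(D, k) = (1/4)*1 = 1/4)
F(y, v) = -4 - 2*v*y (F(y, v) = (-2*y)*v - 4 = -2*v*y - 4 = -4 - 2*v*y)
(g(0) - 93)*(F(-1, -1) + S(-2)*I(4, c(-1, 4))) = (9/2 - 93)*((-4 - 2*(-1)*(-1)) + (1 - 2)*(-4)) = -177*((-4 - 2) - 1*(-4))/2 = -177*(-6 + 4)/2 = -177/2*(-2) = 177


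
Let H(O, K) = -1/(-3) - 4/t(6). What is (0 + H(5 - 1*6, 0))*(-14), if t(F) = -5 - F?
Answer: -322/33 ≈ -9.7576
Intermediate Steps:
H(O, K) = 23/33 (H(O, K) = -1/(-3) - 4/(-5 - 1*6) = -1*(-⅓) - 4/(-5 - 6) = ⅓ - 4/(-11) = ⅓ - 4*(-1/11) = ⅓ + 4/11 = 23/33)
(0 + H(5 - 1*6, 0))*(-14) = (0 + 23/33)*(-14) = (23/33)*(-14) = -322/33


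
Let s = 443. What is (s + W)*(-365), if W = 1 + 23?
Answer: -170455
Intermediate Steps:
W = 24
(s + W)*(-365) = (443 + 24)*(-365) = 467*(-365) = -170455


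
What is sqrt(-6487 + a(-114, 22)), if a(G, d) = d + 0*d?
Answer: I*sqrt(6465) ≈ 80.405*I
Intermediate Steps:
a(G, d) = d (a(G, d) = d + 0 = d)
sqrt(-6487 + a(-114, 22)) = sqrt(-6487 + 22) = sqrt(-6465) = I*sqrt(6465)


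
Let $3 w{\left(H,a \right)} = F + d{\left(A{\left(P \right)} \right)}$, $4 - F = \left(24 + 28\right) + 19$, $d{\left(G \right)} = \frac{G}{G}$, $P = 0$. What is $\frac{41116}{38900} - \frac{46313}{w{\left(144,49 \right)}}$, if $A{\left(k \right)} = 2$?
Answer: $\frac{450620063}{213950} \approx 2106.2$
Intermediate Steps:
$d{\left(G \right)} = 1$
$F = -67$ ($F = 4 - \left(\left(24 + 28\right) + 19\right) = 4 - \left(52 + 19\right) = 4 - 71 = -67$)
$w{\left(H,a \right)} = -22$ ($w{\left(H,a \right)} = \frac{-67 + 1}{3} = \frac{1}{3} \left(-66\right) = -22$)
$\frac{41116}{38900} - \frac{46313}{w{\left(144,49 \right)}} = \frac{41116}{38900} - \frac{46313}{-22} = 41116 \cdot \frac{1}{38900} - - \frac{46313}{22} = \frac{10279}{9725} + \frac{46313}{22} = \frac{450620063}{213950}$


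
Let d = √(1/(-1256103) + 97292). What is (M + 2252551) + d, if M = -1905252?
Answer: 347299 + 5*√682252473270341/418701 ≈ 3.4761e+5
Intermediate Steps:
d = 5*√682252473270341/418701 (d = √(-1/1256103 + 97292) = √(122208773075/1256103) = 5*√682252473270341/418701 ≈ 311.92)
(M + 2252551) + d = (-1905252 + 2252551) + 5*√682252473270341/418701 = 347299 + 5*√682252473270341/418701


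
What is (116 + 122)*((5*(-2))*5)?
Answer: -11900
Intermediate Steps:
(116 + 122)*((5*(-2))*5) = 238*(-10*5) = 238*(-50) = -11900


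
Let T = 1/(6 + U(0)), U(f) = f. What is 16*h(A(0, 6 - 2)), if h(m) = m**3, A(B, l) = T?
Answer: 2/27 ≈ 0.074074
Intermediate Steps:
T = 1/6 (T = 1/(6 + 0) = 1/6 ≈ 0.16667)
A(B, l) = 1/6
16*h(A(0, 6 - 2)) = 16*(1/6)**3 = 16*(1/216) = 2/27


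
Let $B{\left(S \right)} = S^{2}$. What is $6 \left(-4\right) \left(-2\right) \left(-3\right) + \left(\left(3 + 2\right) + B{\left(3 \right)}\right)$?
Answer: $-130$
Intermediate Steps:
$6 \left(-4\right) \left(-2\right) \left(-3\right) + \left(\left(3 + 2\right) + B{\left(3 \right)}\right) = 6 \left(-4\right) \left(-2\right) \left(-3\right) + \left(\left(3 + 2\right) + 3^{2}\right) = 6 \cdot 8 \left(-3\right) + \left(5 + 9\right) = 6 \left(-24\right) + 14 = -144 + 14 = -130$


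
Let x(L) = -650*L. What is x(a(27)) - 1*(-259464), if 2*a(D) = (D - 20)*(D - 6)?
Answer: 211689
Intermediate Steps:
a(D) = (-20 + D)*(-6 + D)/2 (a(D) = ((D - 20)*(D - 6))/2 = ((-20 + D)*(-6 + D))/2 = (-20 + D)*(-6 + D)/2)
x(a(27)) - 1*(-259464) = -650*(60 + (½)*27² - 13*27) - 1*(-259464) = -650*(60 + (½)*729 - 351) + 259464 = -650*(60 + 729/2 - 351) + 259464 = -650*147/2 + 259464 = -47775 + 259464 = 211689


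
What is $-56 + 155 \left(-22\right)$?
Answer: $-3466$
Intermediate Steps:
$-56 + 155 \left(-22\right) = -56 - 3410 = -3466$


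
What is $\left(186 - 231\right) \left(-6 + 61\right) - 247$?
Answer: $-2722$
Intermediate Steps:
$\left(186 - 231\right) \left(-6 + 61\right) - 247 = \left(-45\right) 55 - 247 = -2475 - 247 = -2722$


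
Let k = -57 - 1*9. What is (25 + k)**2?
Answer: 1681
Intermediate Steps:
k = -66 (k = -57 - 9 = -66)
(25 + k)**2 = (25 - 66)**2 = (-41)**2 = 1681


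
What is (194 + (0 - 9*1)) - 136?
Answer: 49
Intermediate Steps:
(194 + (0 - 9*1)) - 136 = (194 + (0 - 9)) - 136 = (194 - 9) - 136 = 185 - 136 = 49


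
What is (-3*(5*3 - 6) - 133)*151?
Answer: -24160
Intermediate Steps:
(-3*(5*3 - 6) - 133)*151 = (-3*(15 - 6) - 133)*151 = (-3*9 - 133)*151 = (-27 - 133)*151 = -160*151 = -24160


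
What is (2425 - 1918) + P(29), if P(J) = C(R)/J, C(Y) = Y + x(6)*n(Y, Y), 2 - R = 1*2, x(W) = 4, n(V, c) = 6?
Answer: 14727/29 ≈ 507.83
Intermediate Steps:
R = 0 (R = 2 - 2 = 0)
C(Y) = 24 + Y (C(Y) = Y + 4*6 = Y + 24 = 24 + Y)
P(J) = 24/J (P(J) = (24 + 0)/J = 24/J)
(2425 - 1918) + P(29) = (2425 - 1918) + 24/29 = 507 + 24*(1/29) = 507 + 24/29 = 14727/29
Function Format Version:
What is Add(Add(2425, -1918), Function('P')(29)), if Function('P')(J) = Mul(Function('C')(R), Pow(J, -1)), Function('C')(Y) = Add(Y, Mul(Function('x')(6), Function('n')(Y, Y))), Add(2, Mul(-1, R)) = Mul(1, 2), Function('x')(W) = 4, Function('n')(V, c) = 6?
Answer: Rational(14727, 29) ≈ 507.83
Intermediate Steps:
R = 0 (R = Add(2, Mul(-1, Mul(1, 2))) = Add(2, Mul(-1, 2)) = Add(2, -2) = 0)
Function('C')(Y) = Add(24, Y) (Function('C')(Y) = Add(Y, Mul(4, 6)) = Add(Y, 24) = Add(24, Y))
Function('P')(J) = Mul(24, Pow(J, -1)) (Function('P')(J) = Mul(Add(24, 0), Pow(J, -1)) = Mul(24, Pow(J, -1)))
Add(Add(2425, -1918), Function('P')(29)) = Add(Add(2425, -1918), Mul(24, Pow(29, -1))) = Add(507, Mul(24, Rational(1, 29))) = Add(507, Rational(24, 29)) = Rational(14727, 29)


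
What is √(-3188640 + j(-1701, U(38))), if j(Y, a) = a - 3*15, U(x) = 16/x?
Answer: I*√1151115133/19 ≈ 1785.7*I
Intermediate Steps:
j(Y, a) = -45 + a (j(Y, a) = a - 45 = -45 + a)
√(-3188640 + j(-1701, U(38))) = √(-3188640 + (-45 + 16/38)) = √(-3188640 + (-45 + 16*(1/38))) = √(-3188640 + (-45 + 8/19)) = √(-3188640 - 847/19) = √(-60585007/19) = I*√1151115133/19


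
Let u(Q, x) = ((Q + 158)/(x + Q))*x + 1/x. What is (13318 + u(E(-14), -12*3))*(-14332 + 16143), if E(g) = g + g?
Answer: 1746091949/72 ≈ 2.4251e+7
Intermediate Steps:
E(g) = 2*g
u(Q, x) = 1/x + x*(158 + Q)/(Q + x) (u(Q, x) = ((158 + Q)/(Q + x))*x + 1/x = x*(158 + Q)/(Q + x) + 1/x = 1/x + x*(158 + Q)/(Q + x))
(13318 + u(E(-14), -12*3))*(-14332 + 16143) = (13318 + (2*(-14) - 12*3 + 158*(-12*3)**2 + (2*(-14))*(-12*3)**2)/(((-12*3))*(2*(-14) - 12*3)))*(-14332 + 16143) = (13318 + (-28 - 36 + 158*(-36)**2 - 28*(-36)**2)/((-36)*(-28 - 36)))*1811 = (13318 - 1/36*(-28 - 36 + 158*1296 - 28*1296)/(-64))*1811 = (13318 - 1/36*(-1/64)*(-28 - 36 + 204768 - 36288))*1811 = (13318 - 1/36*(-1/64)*168416)*1811 = (13318 + 5263/72)*1811 = (964159/72)*1811 = 1746091949/72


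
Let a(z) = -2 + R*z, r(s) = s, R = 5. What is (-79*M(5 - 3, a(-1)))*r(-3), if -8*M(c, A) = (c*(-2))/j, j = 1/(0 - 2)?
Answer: -237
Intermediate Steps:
a(z) = -2 + 5*z
j = -1/2 (j = 1/(-2) = -1/2 ≈ -0.50000)
M(c, A) = -c/2 (M(c, A) = -c*(-2)/(8*(-1/2)) = -(-2*c)*(-2)/8 = -c/2)
(-79*M(5 - 3, a(-1)))*r(-3) = -(-79)*(5 - 3)/2*(-3) = -(-79)*2/2*(-3) = -79*(-1)*(-3) = 79*(-3) = -237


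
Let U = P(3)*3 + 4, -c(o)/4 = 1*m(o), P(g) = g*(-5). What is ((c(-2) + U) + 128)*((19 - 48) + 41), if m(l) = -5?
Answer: 1284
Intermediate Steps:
P(g) = -5*g
c(o) = 20 (c(o) = -4*(-5) = 20)
U = -41 (U = -5*3*3 + 4 = -15*3 + 4 = -45 + 4 = -41)
((c(-2) + U) + 128)*((19 - 48) + 41) = ((20 - 41) + 128)*((19 - 48) + 41) = (-21 + 128)*(-29 + 41) = 107*12 = 1284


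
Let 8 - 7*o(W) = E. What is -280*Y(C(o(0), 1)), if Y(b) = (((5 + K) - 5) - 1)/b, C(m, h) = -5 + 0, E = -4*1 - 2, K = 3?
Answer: 112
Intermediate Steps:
E = -6 (E = -4 - 2 = -6)
o(W) = 2 (o(W) = 8/7 - ⅐*(-6) = 8/7 + 6/7 = 2)
C(m, h) = -5
Y(b) = 2/b (Y(b) = (((5 + 3) - 5) - 1)/b = ((8 - 5) - 1)/b = (3 - 1)/b = 2/b)
-280*Y(C(o(0), 1)) = -560/(-5) = -560*(-1)/5 = -280*(-⅖) = 112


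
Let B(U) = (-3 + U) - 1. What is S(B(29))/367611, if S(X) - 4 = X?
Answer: 29/367611 ≈ 7.8888e-5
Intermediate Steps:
B(U) = -4 + U
S(X) = 4 + X
S(B(29))/367611 = (4 + (-4 + 29))/367611 = (4 + 25)*(1/367611) = 29*(1/367611) = 29/367611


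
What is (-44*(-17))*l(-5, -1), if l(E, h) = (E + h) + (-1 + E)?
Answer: -8976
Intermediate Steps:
l(E, h) = -1 + h + 2*E
(-44*(-17))*l(-5, -1) = (-44*(-17))*(-1 - 1 + 2*(-5)) = 748*(-1 - 1 - 10) = 748*(-12) = -8976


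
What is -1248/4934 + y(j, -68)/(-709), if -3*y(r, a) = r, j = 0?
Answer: -624/2467 ≈ -0.25294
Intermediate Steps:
y(r, a) = -r/3
-1248/4934 + y(j, -68)/(-709) = -1248/4934 - 1/3*0/(-709) = -1248*1/4934 + 0*(-1/709) = -624/2467 + 0 = -624/2467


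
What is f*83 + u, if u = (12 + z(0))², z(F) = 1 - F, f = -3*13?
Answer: -3068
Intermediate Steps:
f = -39
u = 169 (u = (12 + (1 - 1*0))² = (12 + (1 + 0))² = (12 + 1)² = 13² = 169)
f*83 + u = -39*83 + 169 = -3237 + 169 = -3068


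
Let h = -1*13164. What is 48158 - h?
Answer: 61322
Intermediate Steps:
h = -13164
48158 - h = 48158 - 1*(-13164) = 48158 + 13164 = 61322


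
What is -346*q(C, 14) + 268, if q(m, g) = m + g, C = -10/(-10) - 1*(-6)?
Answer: -6998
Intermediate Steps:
C = 7 (C = -10*(-1/10) + 6 = 1 + 6 = 7)
q(m, g) = g + m
-346*q(C, 14) + 268 = -346*(14 + 7) + 268 = -346*21 + 268 = -7266 + 268 = -6998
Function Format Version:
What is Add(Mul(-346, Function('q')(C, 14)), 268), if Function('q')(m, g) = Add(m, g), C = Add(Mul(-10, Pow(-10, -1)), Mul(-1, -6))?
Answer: -6998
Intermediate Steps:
C = 7 (C = Add(Mul(-10, Rational(-1, 10)), 6) = Add(1, 6) = 7)
Function('q')(m, g) = Add(g, m)
Add(Mul(-346, Function('q')(C, 14)), 268) = Add(Mul(-346, Add(14, 7)), 268) = Add(Mul(-346, 21), 268) = Add(-7266, 268) = -6998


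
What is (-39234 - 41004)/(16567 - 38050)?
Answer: 26746/7161 ≈ 3.7350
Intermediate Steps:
(-39234 - 41004)/(16567 - 38050) = -80238/(-21483) = -80238*(-1/21483) = 26746/7161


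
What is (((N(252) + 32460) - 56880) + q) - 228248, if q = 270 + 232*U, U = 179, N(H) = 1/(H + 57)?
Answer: -65158829/309 ≈ -2.1087e+5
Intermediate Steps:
N(H) = 1/(57 + H)
q = 41798 (q = 270 + 232*179 = 270 + 41528 = 41798)
(((N(252) + 32460) - 56880) + q) - 228248 = (((1/(57 + 252) + 32460) - 56880) + 41798) - 228248 = (((1/309 + 32460) - 56880) + 41798) - 228248 = ((10030141/309 - 56880) + 41798) - 228248 = (-7545779/309 + 41798) - 228248 = 5369803/309 - 228248 = -65158829/309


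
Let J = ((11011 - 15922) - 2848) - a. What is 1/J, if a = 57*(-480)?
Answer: 1/19601 ≈ 5.1018e-5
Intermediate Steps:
a = -27360
J = 19601 (J = ((11011 - 15922) - 2848) - 1*(-27360) = (-4911 - 2848) + 27360 = -7759 + 27360 = 19601)
1/J = 1/19601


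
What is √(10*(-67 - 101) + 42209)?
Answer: √40529 ≈ 201.32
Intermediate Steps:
√(10*(-67 - 101) + 42209) = √(10*(-168) + 42209) = √(-1680 + 42209) = √40529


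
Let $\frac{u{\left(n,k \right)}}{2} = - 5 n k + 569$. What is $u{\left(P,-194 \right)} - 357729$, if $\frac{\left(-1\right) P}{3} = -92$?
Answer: $178849$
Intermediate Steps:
$P = 276$ ($P = \left(-3\right) \left(-92\right) = 276$)
$u{\left(n,k \right)} = 1138 - 10 k n$ ($u{\left(n,k \right)} = 2 \left(- 5 n k + 569\right) = 2 \left(- 5 k n + 569\right) = 2 \left(569 - 5 k n\right) = 1138 - 10 k n$)
$u{\left(P,-194 \right)} - 357729 = \left(1138 - \left(-1940\right) 276\right) - 357729 = \left(1138 + 535440\right) - 357729 = 536578 - 357729 = 178849$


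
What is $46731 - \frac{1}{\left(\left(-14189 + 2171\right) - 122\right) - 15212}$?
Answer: $\frac{1278186313}{27352} \approx 46731.0$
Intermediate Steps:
$46731 - \frac{1}{\left(\left(-14189 + 2171\right) - 122\right) - 15212} = 46731 - \frac{1}{\left(-12018 - 122\right) - 15212} = 46731 - \frac{1}{-12140 - 15212} = 46731 - \frac{1}{-27352} = 46731 - - \frac{1}{27352} = 46731 + \frac{1}{27352} = \frac{1278186313}{27352}$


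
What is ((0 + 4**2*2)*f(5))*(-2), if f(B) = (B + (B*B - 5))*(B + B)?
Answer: -16000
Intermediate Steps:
f(B) = 2*B*(-5 + B + B**2) (f(B) = (B + (B**2 - 5))*(2*B) = (B + (-5 + B**2))*(2*B) = (-5 + B + B**2)*(2*B) = 2*B*(-5 + B + B**2))
((0 + 4**2*2)*f(5))*(-2) = ((0 + 4**2*2)*(2*5*(-5 + 5 + 5**2)))*(-2) = ((0 + 16*2)*(2*5*(-5 + 5 + 25)))*(-2) = ((0 + 32)*(2*5*25))*(-2) = (32*250)*(-2) = 8000*(-2) = -16000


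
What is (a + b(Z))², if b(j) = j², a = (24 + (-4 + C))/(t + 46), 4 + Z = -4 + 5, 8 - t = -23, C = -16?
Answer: 485809/5929 ≈ 81.938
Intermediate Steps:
t = 31 (t = 8 - 1*(-23) = 8 + 23 = 31)
Z = -3 (Z = -4 + (-4 + 5) = -4 + 1 = -3)
a = 4/77 (a = (24 + (-4 - 16))/(31 + 46) = (24 - 20)/77 = 4*(1/77) = 4/77 ≈ 0.051948)
(a + b(Z))² = (4/77 + (-3)²)² = (4/77 + 9)² = (697/77)² = 485809/5929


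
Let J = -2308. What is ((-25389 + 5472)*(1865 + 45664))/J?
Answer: 946635093/2308 ≈ 4.1015e+5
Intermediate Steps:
((-25389 + 5472)*(1865 + 45664))/J = ((-25389 + 5472)*(1865 + 45664))/(-2308) = -19917*47529*(-1/2308) = -946635093*(-1/2308) = 946635093/2308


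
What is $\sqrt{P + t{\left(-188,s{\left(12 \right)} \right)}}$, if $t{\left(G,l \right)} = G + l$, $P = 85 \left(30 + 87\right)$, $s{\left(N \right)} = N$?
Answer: $\sqrt{9769} \approx 98.838$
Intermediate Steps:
$P = 9945$ ($P = 85 \cdot 117 = 9945$)
$\sqrt{P + t{\left(-188,s{\left(12 \right)} \right)}} = \sqrt{9945 + \left(-188 + 12\right)} = \sqrt{9945 - 176} = \sqrt{9769}$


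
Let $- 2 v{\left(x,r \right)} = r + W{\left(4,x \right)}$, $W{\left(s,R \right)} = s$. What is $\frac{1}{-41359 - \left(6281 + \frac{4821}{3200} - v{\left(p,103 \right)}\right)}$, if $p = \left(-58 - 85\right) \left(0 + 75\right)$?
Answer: $- \frac{3200}{152624021} \approx -2.0967 \cdot 10^{-5}$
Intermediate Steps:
$p = -10725$ ($p = \left(-143\right) 75 = -10725$)
$v{\left(x,r \right)} = -2 - \frac{r}{2}$ ($v{\left(x,r \right)} = - \frac{r + 4}{2} = - \frac{4 + r}{2} = -2 - \frac{r}{2}$)
$\frac{1}{-41359 - \left(6281 + \frac{4821}{3200} - v{\left(p,103 \right)}\right)} = \frac{1}{-41359 - \left(\frac{12669}{2} + \frac{33747}{22400}\right)} = \frac{1}{-41359 - \frac{20275221}{3200}} = \frac{1}{- \frac{152624021}{3200}} = - \frac{3200}{152624021}$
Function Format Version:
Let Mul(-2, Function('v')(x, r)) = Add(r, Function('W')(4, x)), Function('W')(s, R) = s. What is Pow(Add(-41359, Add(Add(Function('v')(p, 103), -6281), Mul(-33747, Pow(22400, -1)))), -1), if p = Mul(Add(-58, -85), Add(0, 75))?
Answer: Rational(-3200, 152624021) ≈ -2.0967e-5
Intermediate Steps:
p = -10725 (p = Mul(-143, 75) = -10725)
Function('v')(x, r) = Add(-2, Mul(Rational(-1, 2), r)) (Function('v')(x, r) = Mul(Rational(-1, 2), Add(r, 4)) = Mul(Rational(-1, 2), Add(4, r)) = Add(-2, Mul(Rational(-1, 2), r)))
Pow(Add(-41359, Add(Add(Function('v')(p, 103), -6281), Mul(-33747, Pow(22400, -1)))), -1) = Pow(Add(-41359, Add(Add(Add(-2, Mul(Rational(-1, 2), 103)), -6281), Mul(-33747, Pow(22400, -1)))), -1) = Pow(Add(-41359, Add(Add(Add(-2, Rational(-103, 2)), -6281), Mul(-33747, Rational(1, 22400)))), -1) = Pow(Add(-41359, Add(Add(Rational(-107, 2), -6281), Rational(-4821, 3200))), -1) = Pow(Add(-41359, Add(Rational(-12669, 2), Rational(-4821, 3200))), -1) = Pow(Add(-41359, Rational(-20275221, 3200)), -1) = Pow(Rational(-152624021, 3200), -1) = Rational(-3200, 152624021)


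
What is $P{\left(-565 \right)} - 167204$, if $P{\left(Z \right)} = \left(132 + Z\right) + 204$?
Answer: $-167433$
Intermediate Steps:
$P{\left(Z \right)} = 336 + Z$
$P{\left(-565 \right)} - 167204 = \left(336 - 565\right) - 167204 = -229 - 167204 = -167433$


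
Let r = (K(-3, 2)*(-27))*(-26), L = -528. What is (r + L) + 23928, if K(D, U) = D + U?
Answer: 22698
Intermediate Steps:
r = -702 (r = ((-3 + 2)*(-27))*(-26) = -1*(-27)*(-26) = 27*(-26) = -702)
(r + L) + 23928 = (-702 - 528) + 23928 = -1230 + 23928 = 22698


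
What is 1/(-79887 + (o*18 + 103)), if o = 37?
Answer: -1/79118 ≈ -1.2639e-5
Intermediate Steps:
1/(-79887 + (o*18 + 103)) = 1/(-79887 + (37*18 + 103)) = 1/(-79887 + (666 + 103)) = 1/(-79887 + 769) = 1/(-79118) = -1/79118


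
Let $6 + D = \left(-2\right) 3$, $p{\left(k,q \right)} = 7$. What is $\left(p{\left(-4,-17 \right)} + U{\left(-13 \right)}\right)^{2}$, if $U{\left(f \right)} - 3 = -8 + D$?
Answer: $100$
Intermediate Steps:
$D = -12$ ($D = -6 - 6 = -12$)
$U{\left(f \right)} = -17$ ($U{\left(f \right)} = 3 - 20 = -17$)
$\left(p{\left(-4,-17 \right)} + U{\left(-13 \right)}\right)^{2} = \left(7 - 17\right)^{2} = \left(-10\right)^{2} = 100$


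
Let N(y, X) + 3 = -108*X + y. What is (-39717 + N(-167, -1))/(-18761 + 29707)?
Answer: -39779/10946 ≈ -3.6341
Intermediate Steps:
N(y, X) = -3 + y - 108*X (N(y, X) = -3 + (-108*X + y) = -3 + (y - 108*X) = -3 + y - 108*X)
(-39717 + N(-167, -1))/(-18761 + 29707) = (-39717 + (-3 - 167 - 108*(-1)))/(-18761 + 29707) = (-39717 + (-3 - 167 + 108))/10946 = (-39717 - 62)*(1/10946) = -39779*1/10946 = -39779/10946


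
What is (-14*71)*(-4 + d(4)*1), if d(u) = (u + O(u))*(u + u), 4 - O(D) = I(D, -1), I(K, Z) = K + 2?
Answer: -11928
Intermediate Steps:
I(K, Z) = 2 + K
O(D) = 2 - D (O(D) = 4 - (2 + D) = 4 + (-2 - D) = 2 - D)
d(u) = 4*u (d(u) = (u + (2 - u))*(u + u) = 2*(2*u) = 4*u)
(-14*71)*(-4 + d(4)*1) = (-14*71)*(-4 + (4*4)*1) = -994*(-4 + 16*1) = -994*(-4 + 16) = -994*12 = -11928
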